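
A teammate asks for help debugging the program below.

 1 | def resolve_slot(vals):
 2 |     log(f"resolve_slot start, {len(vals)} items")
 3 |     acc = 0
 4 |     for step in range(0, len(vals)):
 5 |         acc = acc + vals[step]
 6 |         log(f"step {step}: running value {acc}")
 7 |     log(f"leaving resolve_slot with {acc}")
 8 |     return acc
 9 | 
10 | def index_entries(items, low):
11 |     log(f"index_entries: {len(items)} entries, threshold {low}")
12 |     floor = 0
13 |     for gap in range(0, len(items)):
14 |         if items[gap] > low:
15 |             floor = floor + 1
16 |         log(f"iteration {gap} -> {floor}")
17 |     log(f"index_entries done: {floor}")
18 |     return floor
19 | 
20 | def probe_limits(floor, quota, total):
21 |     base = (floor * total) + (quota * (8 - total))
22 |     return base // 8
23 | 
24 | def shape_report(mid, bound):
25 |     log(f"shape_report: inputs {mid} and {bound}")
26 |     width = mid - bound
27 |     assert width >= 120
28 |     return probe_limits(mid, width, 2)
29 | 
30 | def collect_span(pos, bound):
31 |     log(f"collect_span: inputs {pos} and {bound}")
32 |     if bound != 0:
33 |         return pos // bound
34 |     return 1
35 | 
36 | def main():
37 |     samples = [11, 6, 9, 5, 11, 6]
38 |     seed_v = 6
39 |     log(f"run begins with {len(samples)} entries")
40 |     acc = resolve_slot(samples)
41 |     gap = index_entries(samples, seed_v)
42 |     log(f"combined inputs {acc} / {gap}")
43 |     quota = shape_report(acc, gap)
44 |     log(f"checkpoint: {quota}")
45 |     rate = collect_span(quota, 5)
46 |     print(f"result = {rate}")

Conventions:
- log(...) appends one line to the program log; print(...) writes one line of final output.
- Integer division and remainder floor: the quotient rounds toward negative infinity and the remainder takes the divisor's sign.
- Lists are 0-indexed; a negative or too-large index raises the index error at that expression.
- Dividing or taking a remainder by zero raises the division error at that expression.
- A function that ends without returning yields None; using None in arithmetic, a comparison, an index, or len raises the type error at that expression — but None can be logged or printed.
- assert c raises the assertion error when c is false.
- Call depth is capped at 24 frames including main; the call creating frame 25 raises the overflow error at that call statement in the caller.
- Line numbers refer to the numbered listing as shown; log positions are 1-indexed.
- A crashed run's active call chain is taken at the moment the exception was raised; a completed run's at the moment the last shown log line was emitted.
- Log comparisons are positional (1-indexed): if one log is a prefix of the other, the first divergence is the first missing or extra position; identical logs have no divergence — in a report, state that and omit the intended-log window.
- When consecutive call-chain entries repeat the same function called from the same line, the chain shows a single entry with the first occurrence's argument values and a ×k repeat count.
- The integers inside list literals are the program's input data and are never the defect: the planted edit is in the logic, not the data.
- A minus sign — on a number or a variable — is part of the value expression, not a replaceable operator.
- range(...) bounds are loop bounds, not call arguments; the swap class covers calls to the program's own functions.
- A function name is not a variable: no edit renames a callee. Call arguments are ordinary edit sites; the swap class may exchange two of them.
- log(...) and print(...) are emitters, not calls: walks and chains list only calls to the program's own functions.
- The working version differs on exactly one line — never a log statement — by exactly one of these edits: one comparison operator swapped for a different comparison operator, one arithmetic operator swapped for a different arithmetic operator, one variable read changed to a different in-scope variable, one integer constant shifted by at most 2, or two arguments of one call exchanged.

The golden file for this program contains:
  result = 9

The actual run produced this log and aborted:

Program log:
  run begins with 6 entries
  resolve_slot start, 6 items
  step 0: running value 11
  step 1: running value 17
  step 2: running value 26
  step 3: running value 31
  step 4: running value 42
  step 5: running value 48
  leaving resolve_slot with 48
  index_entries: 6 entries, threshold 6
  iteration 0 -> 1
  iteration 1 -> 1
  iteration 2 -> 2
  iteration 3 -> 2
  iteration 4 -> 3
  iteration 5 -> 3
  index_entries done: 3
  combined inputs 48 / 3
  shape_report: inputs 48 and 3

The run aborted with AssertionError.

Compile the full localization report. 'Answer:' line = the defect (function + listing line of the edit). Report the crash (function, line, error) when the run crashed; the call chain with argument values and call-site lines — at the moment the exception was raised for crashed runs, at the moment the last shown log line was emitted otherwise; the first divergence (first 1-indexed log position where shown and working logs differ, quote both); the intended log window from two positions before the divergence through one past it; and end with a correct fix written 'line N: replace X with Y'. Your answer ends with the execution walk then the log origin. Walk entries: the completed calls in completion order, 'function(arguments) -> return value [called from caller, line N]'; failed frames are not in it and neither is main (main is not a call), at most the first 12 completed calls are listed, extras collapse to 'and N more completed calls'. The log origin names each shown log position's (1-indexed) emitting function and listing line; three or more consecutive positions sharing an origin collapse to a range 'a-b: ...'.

Answer: the defect is in shape_report at line 27.
Core observation: A complete run would log 'checkpoint: 45' next, but this one stopped at 19 lines.
Crash: shape_report, line 27, AssertionError.
Call chain: main -> shape_report(48, 3) (called at line 43).
First divergence: position 20; the shown log stops at 19 lines while the working version next logs 'checkpoint: 45'.
Intended log window:
  18: combined inputs 48 / 3
  19: shape_report: inputs 48 and 3
  20: checkpoint: 45
  21: collect_span: inputs 45 and 5
Execution walk:
  resolve_slot([11, 6, 9, 5, 11, 6]) -> 48  [called from main, line 40]
  index_entries([11, 6, 9, 5, 11, 6], 6) -> 3  [called from main, line 41]
Origin of each log line:
  1 — main, line 39
  2 — resolve_slot, line 2
  3-8 — resolve_slot, line 6
  9 — resolve_slot, line 7
  10 — index_entries, line 11
  11-16 — index_entries, line 16
  17 — index_entries, line 17
  18 — main, line 42
  19 — shape_report, line 25
A correct fix: line 27: replace `>=` with `<=`.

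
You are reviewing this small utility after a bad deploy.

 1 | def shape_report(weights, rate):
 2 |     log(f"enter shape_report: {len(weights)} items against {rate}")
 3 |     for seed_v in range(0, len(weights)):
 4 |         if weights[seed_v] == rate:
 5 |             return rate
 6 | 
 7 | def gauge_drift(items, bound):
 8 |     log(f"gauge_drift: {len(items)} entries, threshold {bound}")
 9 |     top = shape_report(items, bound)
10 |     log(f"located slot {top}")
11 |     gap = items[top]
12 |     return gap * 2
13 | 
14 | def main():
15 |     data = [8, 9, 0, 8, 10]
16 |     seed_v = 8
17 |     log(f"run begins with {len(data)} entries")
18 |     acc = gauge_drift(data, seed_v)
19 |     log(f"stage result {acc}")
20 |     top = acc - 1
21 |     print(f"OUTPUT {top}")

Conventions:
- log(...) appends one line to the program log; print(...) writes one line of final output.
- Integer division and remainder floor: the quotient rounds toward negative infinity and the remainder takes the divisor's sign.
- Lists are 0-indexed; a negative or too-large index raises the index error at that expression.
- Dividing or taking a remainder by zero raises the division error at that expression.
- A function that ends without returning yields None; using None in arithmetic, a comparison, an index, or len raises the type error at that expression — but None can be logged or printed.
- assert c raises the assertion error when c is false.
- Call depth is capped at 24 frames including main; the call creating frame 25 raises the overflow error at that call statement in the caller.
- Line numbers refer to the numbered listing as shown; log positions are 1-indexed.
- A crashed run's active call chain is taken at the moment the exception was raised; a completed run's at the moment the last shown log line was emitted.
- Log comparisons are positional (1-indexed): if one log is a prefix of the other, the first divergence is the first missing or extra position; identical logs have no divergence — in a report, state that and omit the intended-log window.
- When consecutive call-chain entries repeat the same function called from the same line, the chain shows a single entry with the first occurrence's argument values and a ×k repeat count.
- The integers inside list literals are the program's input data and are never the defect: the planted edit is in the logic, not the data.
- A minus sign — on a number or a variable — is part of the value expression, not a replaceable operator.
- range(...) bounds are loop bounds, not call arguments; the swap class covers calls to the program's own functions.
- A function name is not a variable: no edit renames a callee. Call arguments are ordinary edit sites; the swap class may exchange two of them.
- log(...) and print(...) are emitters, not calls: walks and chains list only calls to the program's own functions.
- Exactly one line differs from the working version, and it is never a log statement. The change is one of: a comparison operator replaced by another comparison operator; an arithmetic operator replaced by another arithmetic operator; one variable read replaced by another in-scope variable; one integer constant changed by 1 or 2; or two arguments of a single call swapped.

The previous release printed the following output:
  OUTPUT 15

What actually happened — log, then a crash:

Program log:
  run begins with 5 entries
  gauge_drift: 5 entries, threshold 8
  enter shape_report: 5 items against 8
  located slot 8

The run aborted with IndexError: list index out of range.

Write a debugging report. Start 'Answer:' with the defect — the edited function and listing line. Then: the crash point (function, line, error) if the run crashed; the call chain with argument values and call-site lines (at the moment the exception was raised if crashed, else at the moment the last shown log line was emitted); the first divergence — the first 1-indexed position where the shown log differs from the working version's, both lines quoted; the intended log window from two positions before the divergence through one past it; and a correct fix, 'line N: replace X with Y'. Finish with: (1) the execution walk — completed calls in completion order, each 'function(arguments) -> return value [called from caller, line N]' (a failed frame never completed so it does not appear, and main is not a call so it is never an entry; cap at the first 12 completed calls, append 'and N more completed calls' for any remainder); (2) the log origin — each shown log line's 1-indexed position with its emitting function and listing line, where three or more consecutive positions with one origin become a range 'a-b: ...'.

Answer: the defect is in shape_report at line 5.
Key fact: The earliest visible damage is log position 4 — 'located slot 8' rather than the intended 'located slot 0'.
Crash: gauge_drift, line 11, IndexError.
Call chain: main -> gauge_drift([8, 9, 0, 8, 10], 8) (called at line 18).
First divergence: position 4 — shown 'located slot 8', intended 'located slot 0'.
Intended log window:
  2: gauge_drift: 5 entries, threshold 8
  3: enter shape_report: 5 items against 8
  4: located slot 0
  5: stage result 16
Execution walk:
  shape_report([8, 9, 0, 8, 10], 8) -> 8  [called from gauge_drift, line 9]
Log origin:
  1: emitted by main (line 17)
  2: emitted by gauge_drift (line 8)
  3: emitted by shape_report (line 2)
  4: emitted by gauge_drift (line 10)
A correct fix: line 5: replace `rate` with `seed_v`.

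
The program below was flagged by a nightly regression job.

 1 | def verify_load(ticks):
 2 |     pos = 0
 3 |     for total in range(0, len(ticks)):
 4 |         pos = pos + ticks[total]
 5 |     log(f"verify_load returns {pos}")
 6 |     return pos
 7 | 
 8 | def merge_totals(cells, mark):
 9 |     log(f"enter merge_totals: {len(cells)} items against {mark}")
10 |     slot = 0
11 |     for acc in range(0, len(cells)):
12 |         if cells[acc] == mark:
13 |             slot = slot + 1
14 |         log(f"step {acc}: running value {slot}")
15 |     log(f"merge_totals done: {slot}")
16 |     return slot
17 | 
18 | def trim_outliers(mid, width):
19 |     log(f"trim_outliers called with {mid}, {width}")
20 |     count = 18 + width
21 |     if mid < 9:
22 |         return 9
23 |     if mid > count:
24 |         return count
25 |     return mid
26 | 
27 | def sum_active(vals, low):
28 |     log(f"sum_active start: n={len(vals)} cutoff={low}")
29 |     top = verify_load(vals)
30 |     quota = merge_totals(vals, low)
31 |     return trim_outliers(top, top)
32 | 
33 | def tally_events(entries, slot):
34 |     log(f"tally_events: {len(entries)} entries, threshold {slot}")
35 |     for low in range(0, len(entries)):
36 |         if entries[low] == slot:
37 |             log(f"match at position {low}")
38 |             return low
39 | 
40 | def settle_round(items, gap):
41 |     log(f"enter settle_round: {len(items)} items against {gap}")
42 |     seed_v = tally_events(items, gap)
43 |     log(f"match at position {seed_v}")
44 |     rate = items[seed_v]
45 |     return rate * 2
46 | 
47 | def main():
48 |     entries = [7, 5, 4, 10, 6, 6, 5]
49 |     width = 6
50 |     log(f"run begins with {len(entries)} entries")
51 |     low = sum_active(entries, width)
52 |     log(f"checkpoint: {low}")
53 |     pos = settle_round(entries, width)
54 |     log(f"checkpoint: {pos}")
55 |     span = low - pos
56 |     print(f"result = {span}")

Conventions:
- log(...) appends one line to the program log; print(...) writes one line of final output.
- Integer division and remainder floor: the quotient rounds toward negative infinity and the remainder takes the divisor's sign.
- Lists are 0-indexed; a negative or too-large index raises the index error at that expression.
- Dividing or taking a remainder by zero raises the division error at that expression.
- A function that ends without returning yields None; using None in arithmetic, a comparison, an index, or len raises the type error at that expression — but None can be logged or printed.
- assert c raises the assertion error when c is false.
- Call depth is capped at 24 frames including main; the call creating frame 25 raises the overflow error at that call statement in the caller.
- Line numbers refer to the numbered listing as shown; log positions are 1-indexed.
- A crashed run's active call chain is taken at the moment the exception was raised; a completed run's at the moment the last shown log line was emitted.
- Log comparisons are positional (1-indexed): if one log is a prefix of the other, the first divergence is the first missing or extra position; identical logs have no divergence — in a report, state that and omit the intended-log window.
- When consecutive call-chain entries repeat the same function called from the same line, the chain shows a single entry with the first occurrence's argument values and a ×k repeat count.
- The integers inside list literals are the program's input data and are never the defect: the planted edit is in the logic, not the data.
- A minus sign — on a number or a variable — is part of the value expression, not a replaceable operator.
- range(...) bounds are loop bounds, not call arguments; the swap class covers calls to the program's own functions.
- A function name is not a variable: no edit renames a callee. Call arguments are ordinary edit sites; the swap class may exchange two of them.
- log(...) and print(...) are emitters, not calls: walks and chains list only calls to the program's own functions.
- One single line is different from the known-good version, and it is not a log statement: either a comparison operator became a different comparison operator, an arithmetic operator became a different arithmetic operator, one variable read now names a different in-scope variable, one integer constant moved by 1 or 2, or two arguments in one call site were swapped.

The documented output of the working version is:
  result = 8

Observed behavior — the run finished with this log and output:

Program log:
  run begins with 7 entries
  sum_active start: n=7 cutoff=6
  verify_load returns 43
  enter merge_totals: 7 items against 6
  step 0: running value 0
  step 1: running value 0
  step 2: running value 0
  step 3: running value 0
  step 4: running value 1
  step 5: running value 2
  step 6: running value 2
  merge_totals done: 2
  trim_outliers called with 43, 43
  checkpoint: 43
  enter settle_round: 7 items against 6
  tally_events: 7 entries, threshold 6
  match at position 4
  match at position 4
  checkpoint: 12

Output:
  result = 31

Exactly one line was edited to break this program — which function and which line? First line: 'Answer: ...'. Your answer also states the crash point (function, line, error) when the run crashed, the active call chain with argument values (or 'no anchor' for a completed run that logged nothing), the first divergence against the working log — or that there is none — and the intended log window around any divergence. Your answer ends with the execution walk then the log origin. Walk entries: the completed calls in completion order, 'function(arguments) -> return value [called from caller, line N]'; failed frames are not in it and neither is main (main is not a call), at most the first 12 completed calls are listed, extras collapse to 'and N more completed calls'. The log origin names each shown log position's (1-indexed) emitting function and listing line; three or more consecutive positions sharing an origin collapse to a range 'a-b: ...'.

Answer: the defect is in sum_active at line 31.
The tell: At log position 13 the runs split — shown 'trim_outliers called with 43, 43', but the working version logs 'trim_outliers called with 43, 2'.
Call chain: main.
First divergence: at position 13 the run shows 'trim_outliers called with 43, 43' where the working version logs 'trim_outliers called with 43, 2'.
Intended log window:
  11: step 6: running value 2
  12: merge_totals done: 2
  13: trim_outliers called with 43, 2
  14: checkpoint: 20
Execution walk:
  verify_load([7, 5, 4, 10, 6, 6, 5]) -> 43  [called from sum_active, line 29]
  merge_totals([7, 5, 4, 10, 6, 6, 5], 6) -> 2  [called from sum_active, line 30]
  trim_outliers(43, 43) -> 43  [called from sum_active, line 31]
  sum_active([7, 5, 4, 10, 6, 6, 5], 6) -> 43  [called from main, line 51]
  tally_events([7, 5, 4, 10, 6, 6, 5], 6) -> 4  [called from settle_round, line 42]
  settle_round([7, 5, 4, 10, 6, 6, 5], 6) -> 12  [called from main, line 53]
Log origin:
  1: logged in main at line 50
  2: logged in sum_active at line 28
  3: logged in verify_load at line 5
  4: logged in merge_totals at line 9
  5-11: logged in merge_totals at line 14
  12: logged in merge_totals at line 15
  13: logged in trim_outliers at line 19
  14: logged in main at line 52
  15: logged in settle_round at line 41
  16: logged in tally_events at line 34
  17: logged in tally_events at line 37
  18: logged in settle_round at line 43
  19: logged in main at line 54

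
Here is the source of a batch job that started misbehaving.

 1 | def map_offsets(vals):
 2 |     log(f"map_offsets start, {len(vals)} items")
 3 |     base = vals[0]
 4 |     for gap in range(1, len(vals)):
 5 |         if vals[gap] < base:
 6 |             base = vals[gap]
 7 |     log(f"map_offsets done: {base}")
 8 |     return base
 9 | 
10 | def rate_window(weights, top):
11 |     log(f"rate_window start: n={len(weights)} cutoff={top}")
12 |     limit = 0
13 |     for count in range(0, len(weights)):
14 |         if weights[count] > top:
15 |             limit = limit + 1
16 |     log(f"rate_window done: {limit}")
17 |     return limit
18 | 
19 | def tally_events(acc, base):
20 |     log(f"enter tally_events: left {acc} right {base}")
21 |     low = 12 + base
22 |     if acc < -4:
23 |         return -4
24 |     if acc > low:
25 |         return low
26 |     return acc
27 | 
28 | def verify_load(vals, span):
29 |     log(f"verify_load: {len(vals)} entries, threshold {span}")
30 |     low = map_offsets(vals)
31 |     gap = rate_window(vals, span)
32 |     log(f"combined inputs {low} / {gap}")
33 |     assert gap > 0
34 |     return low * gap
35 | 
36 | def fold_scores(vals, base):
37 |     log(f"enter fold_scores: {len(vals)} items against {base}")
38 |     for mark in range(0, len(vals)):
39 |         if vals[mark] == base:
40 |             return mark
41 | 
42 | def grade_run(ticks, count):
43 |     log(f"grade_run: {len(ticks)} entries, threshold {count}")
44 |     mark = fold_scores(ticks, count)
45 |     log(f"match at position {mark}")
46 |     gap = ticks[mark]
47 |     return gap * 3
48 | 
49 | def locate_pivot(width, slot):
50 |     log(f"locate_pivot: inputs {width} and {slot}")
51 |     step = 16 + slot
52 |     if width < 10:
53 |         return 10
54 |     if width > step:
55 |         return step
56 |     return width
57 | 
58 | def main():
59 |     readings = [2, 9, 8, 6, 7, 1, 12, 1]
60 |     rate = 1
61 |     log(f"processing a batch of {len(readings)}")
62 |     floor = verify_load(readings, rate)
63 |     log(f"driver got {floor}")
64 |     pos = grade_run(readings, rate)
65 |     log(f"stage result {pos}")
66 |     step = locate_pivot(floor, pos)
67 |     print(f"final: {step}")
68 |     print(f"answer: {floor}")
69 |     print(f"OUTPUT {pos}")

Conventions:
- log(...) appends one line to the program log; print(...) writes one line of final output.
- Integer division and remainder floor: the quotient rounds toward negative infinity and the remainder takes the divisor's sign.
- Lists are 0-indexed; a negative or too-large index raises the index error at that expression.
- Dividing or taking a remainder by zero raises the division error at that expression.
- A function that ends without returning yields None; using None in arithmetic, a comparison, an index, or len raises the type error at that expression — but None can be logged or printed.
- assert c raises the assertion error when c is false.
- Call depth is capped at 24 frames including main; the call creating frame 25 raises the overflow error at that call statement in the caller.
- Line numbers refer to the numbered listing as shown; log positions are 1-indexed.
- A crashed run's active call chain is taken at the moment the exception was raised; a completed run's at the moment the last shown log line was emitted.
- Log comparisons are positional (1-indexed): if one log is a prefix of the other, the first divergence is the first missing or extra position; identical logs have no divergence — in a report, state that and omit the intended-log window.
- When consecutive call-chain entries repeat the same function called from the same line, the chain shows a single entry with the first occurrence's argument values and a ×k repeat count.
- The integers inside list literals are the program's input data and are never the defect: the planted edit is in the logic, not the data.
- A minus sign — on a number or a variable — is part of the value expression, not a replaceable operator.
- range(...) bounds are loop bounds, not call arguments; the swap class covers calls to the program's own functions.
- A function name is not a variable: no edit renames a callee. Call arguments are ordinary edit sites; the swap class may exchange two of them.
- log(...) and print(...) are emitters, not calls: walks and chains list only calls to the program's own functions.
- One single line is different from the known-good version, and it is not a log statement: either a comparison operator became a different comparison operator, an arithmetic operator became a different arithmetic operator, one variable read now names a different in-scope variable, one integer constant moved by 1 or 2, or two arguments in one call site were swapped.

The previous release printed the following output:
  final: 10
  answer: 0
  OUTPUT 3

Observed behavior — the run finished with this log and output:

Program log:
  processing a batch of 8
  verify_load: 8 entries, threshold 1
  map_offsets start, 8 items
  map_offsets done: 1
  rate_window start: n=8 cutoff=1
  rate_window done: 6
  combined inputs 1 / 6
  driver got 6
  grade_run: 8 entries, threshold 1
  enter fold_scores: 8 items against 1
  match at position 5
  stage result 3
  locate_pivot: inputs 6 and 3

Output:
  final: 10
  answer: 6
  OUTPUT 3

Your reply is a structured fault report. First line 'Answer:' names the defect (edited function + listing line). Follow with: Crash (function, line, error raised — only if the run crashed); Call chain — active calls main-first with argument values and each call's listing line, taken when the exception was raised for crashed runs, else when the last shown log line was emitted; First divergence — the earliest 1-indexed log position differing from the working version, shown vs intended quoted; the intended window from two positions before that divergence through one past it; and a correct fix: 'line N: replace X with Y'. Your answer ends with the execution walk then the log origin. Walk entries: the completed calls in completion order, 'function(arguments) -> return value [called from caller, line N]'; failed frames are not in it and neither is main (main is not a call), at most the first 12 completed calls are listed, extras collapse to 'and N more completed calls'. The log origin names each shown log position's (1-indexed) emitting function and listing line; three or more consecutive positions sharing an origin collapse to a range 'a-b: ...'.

Answer: the defect is in verify_load at line 34.
Core observation: Everything matches until log position 8, which reads 'driver got 6' in place of 'driver got 0'.
Call chain: main -> locate_pivot(6, 3) (called at line 66).
First divergence: at position 8 the run shows 'driver got 6' where the working version logs 'driver got 0'.
Intended log window:
  6: rate_window done: 6
  7: combined inputs 1 / 6
  8: driver got 0
  9: grade_run: 8 entries, threshold 1
Execution walk:
  map_offsets([2, 9, 8, 6, 7, 1, 12, 1]) -> 1  [called from verify_load, line 30]
  rate_window([2, 9, 8, 6, 7, 1, 12, 1], 1) -> 6  [called from verify_load, line 31]
  verify_load([2, 9, 8, 6, 7, 1, 12, 1], 1) -> 6  [called from main, line 62]
  fold_scores([2, 9, 8, 6, 7, 1, 12, 1], 1) -> 5  [called from grade_run, line 44]
  grade_run([2, 9, 8, 6, 7, 1, 12, 1], 1) -> 3  [called from main, line 64]
  locate_pivot(6, 3) -> 10  [called from main, line 66]
Log line origins:
  1: logged in main at line 61
  2: logged in verify_load at line 29
  3: logged in map_offsets at line 2
  4: logged in map_offsets at line 7
  5: logged in rate_window at line 11
  6: logged in rate_window at line 16
  7: logged in verify_load at line 32
  8: logged in main at line 63
  9: logged in grade_run at line 43
  10: logged in fold_scores at line 37
  11: logged in grade_run at line 45
  12: logged in main at line 65
  13: logged in locate_pivot at line 50
A correct fix: line 34: replace `*` with `//`.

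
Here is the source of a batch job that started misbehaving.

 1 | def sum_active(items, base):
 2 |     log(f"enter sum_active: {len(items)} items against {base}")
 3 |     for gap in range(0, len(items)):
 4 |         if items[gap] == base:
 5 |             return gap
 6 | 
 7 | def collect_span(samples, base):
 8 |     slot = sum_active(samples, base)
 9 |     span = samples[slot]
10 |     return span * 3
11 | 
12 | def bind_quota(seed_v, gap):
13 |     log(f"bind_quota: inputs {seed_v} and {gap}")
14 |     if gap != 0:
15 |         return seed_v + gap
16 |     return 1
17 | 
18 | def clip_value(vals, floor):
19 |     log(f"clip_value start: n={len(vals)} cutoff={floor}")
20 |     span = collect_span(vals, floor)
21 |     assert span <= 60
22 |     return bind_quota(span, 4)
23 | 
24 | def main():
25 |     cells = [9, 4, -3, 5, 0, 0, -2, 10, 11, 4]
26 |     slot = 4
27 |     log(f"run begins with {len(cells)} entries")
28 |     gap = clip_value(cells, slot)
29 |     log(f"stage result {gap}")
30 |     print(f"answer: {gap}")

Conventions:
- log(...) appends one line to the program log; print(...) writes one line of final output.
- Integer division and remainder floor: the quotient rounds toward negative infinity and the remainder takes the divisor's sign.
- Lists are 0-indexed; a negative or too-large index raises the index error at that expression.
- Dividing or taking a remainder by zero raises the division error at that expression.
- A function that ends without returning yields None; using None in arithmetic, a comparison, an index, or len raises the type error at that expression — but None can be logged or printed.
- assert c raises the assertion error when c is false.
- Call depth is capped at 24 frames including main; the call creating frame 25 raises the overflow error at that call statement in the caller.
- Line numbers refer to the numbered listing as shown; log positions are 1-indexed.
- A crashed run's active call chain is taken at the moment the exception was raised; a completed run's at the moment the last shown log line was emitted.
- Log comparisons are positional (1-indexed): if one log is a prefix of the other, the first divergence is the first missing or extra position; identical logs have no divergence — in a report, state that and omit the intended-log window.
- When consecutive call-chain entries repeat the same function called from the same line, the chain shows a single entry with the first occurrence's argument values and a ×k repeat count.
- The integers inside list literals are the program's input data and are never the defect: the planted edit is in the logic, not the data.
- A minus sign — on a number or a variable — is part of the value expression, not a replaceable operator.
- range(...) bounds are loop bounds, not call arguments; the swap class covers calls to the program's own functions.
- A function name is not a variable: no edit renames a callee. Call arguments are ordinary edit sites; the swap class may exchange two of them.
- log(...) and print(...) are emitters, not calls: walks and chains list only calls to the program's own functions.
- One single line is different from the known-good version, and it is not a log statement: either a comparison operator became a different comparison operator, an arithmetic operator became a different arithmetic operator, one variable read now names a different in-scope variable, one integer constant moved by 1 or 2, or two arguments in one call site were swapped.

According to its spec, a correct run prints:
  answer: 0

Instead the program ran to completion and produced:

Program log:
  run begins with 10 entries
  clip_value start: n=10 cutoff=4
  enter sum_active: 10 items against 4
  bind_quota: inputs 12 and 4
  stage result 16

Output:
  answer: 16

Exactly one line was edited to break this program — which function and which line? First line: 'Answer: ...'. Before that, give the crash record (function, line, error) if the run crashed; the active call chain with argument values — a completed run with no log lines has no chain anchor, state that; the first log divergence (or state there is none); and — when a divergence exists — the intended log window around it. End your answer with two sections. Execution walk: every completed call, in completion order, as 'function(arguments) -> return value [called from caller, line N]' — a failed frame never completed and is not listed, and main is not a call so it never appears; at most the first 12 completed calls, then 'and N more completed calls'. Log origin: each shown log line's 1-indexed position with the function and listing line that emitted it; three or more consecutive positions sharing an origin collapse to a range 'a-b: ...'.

Answer: the defect is in bind_quota at line 15.
The tell: Everything matches until log position 5, which reads 'stage result 16' in place of 'stage result 0'.
Call chain: main.
First divergence: position 5; shown 'stage result 16' vs intended 'stage result 0'.
Intended log window:
  3: enter sum_active: 10 items against 4
  4: bind_quota: inputs 12 and 4
  5: stage result 0
Execution walk:
  sum_active([9, 4, -3, 5, 0, 0, -2, 10, 11, 4], 4) -> 1  [called from collect_span, line 8]
  collect_span([9, 4, -3, 5, 0, 0, -2, 10, 11, 4], 4) -> 12  [called from clip_value, line 20]
  bind_quota(12, 4) -> 16  [called from clip_value, line 22]
  clip_value([9, 4, -3, 5, 0, 0, -2, 10, 11, 4], 4) -> 16  [called from main, line 28]
Log line origins:
  1: logged in main at line 27
  2: logged in clip_value at line 19
  3: logged in sum_active at line 2
  4: logged in bind_quota at line 13
  5: logged in main at line 29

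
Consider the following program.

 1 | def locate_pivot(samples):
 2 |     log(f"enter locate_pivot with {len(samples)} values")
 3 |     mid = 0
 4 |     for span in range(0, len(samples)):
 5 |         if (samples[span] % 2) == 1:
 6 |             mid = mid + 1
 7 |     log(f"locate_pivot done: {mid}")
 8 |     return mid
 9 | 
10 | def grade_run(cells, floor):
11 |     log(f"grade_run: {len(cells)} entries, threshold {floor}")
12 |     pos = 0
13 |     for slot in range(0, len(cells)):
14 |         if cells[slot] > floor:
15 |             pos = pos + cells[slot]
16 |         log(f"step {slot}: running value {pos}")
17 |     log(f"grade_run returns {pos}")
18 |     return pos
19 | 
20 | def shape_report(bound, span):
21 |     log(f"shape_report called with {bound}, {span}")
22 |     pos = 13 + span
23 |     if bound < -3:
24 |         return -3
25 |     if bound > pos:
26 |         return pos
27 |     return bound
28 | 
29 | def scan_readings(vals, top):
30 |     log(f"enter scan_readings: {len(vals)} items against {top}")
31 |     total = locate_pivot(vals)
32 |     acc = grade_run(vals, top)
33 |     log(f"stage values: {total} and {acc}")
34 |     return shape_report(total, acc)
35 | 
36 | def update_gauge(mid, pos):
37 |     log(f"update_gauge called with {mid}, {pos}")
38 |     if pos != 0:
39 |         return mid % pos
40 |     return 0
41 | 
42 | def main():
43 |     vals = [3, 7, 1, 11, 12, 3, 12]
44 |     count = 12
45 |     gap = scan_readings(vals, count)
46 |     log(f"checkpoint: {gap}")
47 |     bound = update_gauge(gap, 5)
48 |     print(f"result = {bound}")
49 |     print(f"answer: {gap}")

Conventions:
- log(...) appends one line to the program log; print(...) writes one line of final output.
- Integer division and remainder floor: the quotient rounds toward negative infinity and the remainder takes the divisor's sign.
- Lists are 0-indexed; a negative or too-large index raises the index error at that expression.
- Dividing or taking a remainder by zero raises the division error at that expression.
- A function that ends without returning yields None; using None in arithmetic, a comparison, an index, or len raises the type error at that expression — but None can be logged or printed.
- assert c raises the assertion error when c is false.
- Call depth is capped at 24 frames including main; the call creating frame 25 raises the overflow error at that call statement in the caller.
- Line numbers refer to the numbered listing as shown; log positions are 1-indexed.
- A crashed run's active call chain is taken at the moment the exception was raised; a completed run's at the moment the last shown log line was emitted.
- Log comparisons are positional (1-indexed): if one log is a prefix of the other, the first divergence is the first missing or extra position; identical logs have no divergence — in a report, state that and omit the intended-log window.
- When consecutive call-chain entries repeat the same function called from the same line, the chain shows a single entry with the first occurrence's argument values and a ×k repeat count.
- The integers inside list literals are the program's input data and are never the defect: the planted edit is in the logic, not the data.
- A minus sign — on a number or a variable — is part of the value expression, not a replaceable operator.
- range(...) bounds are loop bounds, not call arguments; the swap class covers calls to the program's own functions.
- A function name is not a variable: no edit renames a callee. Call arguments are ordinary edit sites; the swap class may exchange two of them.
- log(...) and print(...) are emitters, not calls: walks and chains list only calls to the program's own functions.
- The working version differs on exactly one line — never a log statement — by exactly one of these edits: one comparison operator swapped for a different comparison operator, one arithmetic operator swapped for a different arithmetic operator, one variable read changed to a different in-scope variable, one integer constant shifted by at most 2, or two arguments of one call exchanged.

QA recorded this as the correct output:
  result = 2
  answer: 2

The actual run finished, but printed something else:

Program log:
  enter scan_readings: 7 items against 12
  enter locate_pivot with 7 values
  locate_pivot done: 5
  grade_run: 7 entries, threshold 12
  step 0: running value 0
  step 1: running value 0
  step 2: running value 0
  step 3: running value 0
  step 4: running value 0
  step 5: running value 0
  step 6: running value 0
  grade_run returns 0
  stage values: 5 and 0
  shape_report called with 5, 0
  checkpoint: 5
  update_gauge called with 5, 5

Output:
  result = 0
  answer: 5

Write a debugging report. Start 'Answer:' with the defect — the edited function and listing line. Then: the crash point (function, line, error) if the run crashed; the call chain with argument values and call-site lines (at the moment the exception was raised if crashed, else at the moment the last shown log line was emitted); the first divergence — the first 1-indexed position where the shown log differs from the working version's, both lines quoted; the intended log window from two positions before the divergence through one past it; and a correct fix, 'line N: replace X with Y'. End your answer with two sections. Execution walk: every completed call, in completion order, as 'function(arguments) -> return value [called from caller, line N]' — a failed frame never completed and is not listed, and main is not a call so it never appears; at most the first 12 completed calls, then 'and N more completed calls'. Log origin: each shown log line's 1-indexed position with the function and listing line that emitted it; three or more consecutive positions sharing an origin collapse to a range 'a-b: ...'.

Answer: the defect is in locate_pivot at line 5.
Core observation: At log position 3 the runs split — shown 'locate_pivot done: 5', but the working version logs 'locate_pivot done: 2'.
Call chain: main -> update_gauge(5, 5) (called at line 47).
First divergence: at position 3 the run shows 'locate_pivot done: 5' where the working version logs 'locate_pivot done: 2'.
Intended log window:
  1: enter scan_readings: 7 items against 12
  2: enter locate_pivot with 7 values
  3: locate_pivot done: 2
  4: grade_run: 7 entries, threshold 12
Execution walk:
  locate_pivot([3, 7, 1, 11, 12, 3, 12]) -> 5  [called from scan_readings, line 31]
  grade_run([3, 7, 1, 11, 12, 3, 12], 12) -> 0  [called from scan_readings, line 32]
  shape_report(5, 0) -> 5  [called from scan_readings, line 34]
  scan_readings([3, 7, 1, 11, 12, 3, 12], 12) -> 5  [called from main, line 45]
  update_gauge(5, 5) -> 0  [called from main, line 47]
Log line origins:
  1: from scan_readings, line 30
  2: from locate_pivot, line 2
  3: from locate_pivot, line 7
  4: from grade_run, line 11
  5-11: from grade_run, line 16
  12: from grade_run, line 17
  13: from scan_readings, line 33
  14: from shape_report, line 21
  15: from main, line 46
  16: from update_gauge, line 37
A correct fix: line 5: replace `1` with `0`.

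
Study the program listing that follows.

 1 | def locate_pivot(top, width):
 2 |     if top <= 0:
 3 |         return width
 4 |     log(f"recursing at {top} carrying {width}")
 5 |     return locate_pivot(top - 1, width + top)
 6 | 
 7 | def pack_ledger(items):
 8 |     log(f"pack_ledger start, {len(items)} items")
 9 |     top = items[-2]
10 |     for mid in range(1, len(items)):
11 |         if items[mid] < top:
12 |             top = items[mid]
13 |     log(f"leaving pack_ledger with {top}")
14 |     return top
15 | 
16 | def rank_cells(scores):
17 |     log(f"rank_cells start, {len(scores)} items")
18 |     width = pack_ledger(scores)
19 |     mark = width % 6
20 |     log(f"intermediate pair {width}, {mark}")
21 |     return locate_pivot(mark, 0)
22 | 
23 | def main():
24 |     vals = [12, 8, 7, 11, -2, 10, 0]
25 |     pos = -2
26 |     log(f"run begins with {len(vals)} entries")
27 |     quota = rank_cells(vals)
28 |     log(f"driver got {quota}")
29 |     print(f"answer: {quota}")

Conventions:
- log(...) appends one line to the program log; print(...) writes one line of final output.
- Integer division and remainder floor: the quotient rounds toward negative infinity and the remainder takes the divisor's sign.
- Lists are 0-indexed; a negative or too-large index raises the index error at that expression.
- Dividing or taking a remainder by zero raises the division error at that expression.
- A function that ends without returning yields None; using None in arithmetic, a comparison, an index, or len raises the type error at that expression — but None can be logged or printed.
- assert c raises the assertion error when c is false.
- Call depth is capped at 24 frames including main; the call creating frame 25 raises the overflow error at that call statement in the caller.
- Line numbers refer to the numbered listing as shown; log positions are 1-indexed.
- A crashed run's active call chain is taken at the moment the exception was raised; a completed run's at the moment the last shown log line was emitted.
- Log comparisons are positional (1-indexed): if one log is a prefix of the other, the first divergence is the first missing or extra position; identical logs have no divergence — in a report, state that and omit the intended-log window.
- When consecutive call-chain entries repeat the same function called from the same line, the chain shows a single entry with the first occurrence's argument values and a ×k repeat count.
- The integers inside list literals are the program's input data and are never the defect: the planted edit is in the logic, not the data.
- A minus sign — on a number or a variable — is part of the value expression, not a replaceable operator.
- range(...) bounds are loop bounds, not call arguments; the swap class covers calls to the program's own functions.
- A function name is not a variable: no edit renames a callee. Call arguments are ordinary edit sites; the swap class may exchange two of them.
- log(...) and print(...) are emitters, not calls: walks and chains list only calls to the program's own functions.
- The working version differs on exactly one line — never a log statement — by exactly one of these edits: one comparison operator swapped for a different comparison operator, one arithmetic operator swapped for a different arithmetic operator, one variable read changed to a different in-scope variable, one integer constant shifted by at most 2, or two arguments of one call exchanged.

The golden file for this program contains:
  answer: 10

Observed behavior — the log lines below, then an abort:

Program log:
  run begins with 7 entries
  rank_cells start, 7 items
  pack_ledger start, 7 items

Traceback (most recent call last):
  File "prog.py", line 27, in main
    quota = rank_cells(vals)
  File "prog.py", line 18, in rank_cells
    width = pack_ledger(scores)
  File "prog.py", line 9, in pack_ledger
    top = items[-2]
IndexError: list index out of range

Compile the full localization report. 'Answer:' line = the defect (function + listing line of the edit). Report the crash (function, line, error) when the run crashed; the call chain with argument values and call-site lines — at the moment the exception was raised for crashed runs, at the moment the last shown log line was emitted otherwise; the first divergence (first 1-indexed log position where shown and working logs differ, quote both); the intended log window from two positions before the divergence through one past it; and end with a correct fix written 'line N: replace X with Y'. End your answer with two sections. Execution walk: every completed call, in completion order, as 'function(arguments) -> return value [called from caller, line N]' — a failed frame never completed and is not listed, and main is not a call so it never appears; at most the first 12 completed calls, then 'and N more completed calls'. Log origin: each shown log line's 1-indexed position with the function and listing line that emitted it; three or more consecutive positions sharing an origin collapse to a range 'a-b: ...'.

Answer: the defect is in pack_ledger at line 9.
Key fact: The log ends early — 3 lines, where the working version next logs 'leaving pack_ledger with -2'.
Crash: pack_ledger, line 9, IndexError.
Call chain: main -> rank_cells([12, 8, 7, 11, -2, 10, 0]) (called at line 27) -> pack_ledger([12, 8, 7, 11, -2, 10, 0]) (called at line 18).
First divergence: position 4 (shown log ended at 3 lines; the working version continues: 'leaving pack_ledger with -2').
Intended log window:
  2: rank_cells start, 7 items
  3: pack_ledger start, 7 items
  4: leaving pack_ledger with -2
  5: intermediate pair -2, 4
Execution walk:
  (no call completed)
Origin of each log line:
  1: from main, line 26
  2: from rank_cells, line 17
  3: from pack_ledger, line 8
A correct fix: line 9: replace `-2` with `0`.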